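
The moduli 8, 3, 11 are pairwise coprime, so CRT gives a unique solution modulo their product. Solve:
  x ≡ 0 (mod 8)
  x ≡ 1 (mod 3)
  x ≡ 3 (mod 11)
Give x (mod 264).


Moduli 8, 3, 11 are pairwise coprime; by CRT there is a unique solution modulo M = 8 · 3 · 11 = 264.
Solve pairwise, accumulating the modulus:
  Start with x ≡ 0 (mod 8).
  Combine with x ≡ 1 (mod 3): since gcd(8, 3) = 1, we get a unique residue mod 24.
    Write x = 0 + 8·t and substitute into x ≡ 1 (mod 3): 8·t ≡ 1 − 0 = 1 (mod 3).
    Reduce coefficients mod 3: 2·t ≡ 1 (mod 3).
    The inverse of 2 mod 3 is 2 (since 2·2 = 4 = 1·3 + 1), so t ≡ 2·1 = 2 ≡ 2 (mod 3).
    Then x = 0 + 8·2 = 16, valid modulo lcm(8, 3) = 24: x ≡ 16 (mod 24).
  Combine with x ≡ 3 (mod 11): since gcd(24, 11) = 1, we get a unique residue mod 264.
    Write x = 16 + 24·t and substitute into x ≡ 3 (mod 11): 24·t ≡ 3 − 16 = -13 (mod 11).
    Reduce coefficients mod 11: 2·t ≡ 9 (mod 11).
    The inverse of 2 mod 11 is 6 (since 2·6 = 12 = 1·11 + 1), so t ≡ 6·9 = 54 ≡ 10 (mod 11).
    Then x = 16 + 24·10 = 256, valid modulo lcm(24, 11) = 264: x ≡ 256 (mod 264).
Verify: 256 mod 8 = 0 ✓, 256 mod 3 = 1 ✓, 256 mod 11 = 3 ✓.

x ≡ 256 (mod 264).


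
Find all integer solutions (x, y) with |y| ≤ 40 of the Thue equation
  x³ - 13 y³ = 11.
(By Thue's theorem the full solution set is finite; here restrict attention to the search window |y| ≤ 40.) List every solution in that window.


The equation is x³ - 13y³ = 11. For fixed y, x³ = 13·y³ + 11, so a solution requires the RHS to be a perfect cube.
Strategy: iterate y from -40 to 40, compute RHS = 13·y³ + 11, and check whether it is a (positive or negative) perfect cube.
Check small values of y:
  y = 0: RHS = 11 is not a perfect cube.
  y = 1: RHS = 24 is not a perfect cube.
  y = -1: RHS = -2 is not a perfect cube.
  y = 2: RHS = 115 is not a perfect cube.
  y = -2: RHS = -93 is not a perfect cube.
  y = 3: RHS = 362 is not a perfect cube.
  y = -3: RHS = -340 is not a perfect cube.
Continuing the search up to |y| = 40 finds no solutions either.
No (x, y) in the scanned range satisfies the equation.

No integer solutions with |y| ≤ 40.


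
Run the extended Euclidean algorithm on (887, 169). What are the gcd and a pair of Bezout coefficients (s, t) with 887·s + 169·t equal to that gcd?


Euclidean algorithm on (887, 169) — divide until remainder is 0:
  887 = 5 · 169 + 42
  169 = 4 · 42 + 1
  42 = 42 · 1 + 0
gcd(887, 169) = 1.
Track Bezout coefficients alongside the remainders: start with r₀ = 887 = a·1 + b·0 (s = 1, t = 0) and r₁ = 169 = a·0 + b·1 (s = 0, t = 1); each new remainder r_{k+1} = r_{k-1} − q_k·r_k inherits s_{k+1} = s_{k-1} − q_k·s_k, t_{k+1} = t_{k-1} − q_k·t_k, so r_k = a·s_k + b·t_k at every step:
  q = 5: r = 42, s = 1 − 5·0 = 1, t = 0 − 5·1 = -5  (check: 887·1 + 169·(-5) = 42)
  q = 4: r = 1, s = 0 − 4·1 = -4, t = 1 − 4·(-5) = 21  (check: 887·(-4) + 169·21 = 1)
The row with r = 1 (the gcd) gives the Bezout coefficients s = -4, t = 21.
Result: 887 · (-4) + 169 · (21) = 1.

gcd(887, 169) = 1; s = -4, t = 21 (check: 887·(-4) + 169·21 = 1).


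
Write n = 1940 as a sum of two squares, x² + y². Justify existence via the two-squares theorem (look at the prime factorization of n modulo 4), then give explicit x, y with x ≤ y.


Step 1: Factor n = 1940 = 2^2 · 5 · 97.
Step 2: Check the mod-4 condition on each prime factor: 2 = 2 (special); 5 ≡ 1 (mod 4), exponent 1; 97 ≡ 1 (mod 4), exponent 1.
All primes ≡ 3 (mod 4) appear to even exponent (or don't appear), so by the two-squares theorem n IS expressible as a sum of two squares.
Step 3: Build a representation. Group n = k² · m with k = 2 and m = 5 · 97 = 485 (a product of primes ≡ 1 (mod 4)); a representation of m scales to one of n via (k·x)² + (k·y)² = k²(x² + y²). Each prime p ≡ 1 (mod 4) is itself a sum of two squares; find a² by testing p − a² for a perfect square:
  5: 5 − 1² = 4 = 2² ⇒ 5 = 1² + 2².
  97: 97 − 1² = 96, 97 − 2² = 93, 97 − 3² = 88, 97 − 4² = 81 = 9² ⇒ 97 = 4² + 9².
  Combine using the Brahmagupta–Fibonacci identity (a² + b²)(c² + d²) = (ac − bd)² + (ad + bc)² = (ac + bd)² + (ad − bc)²:
  5 · 97 = 485: from (1² + 2²)(4² + 9²), take (1·4 − 2·9, 1·9 + 2·4) = (4 − 18, 9 + 8) = (-14, 17); dropping signs (only squares matter) gives (14, 17); check 14² + 17² = 196 + 289 = 485 ✓.
  Scale by k = 2: (2·14, 2·17) = (28, 34).
Step 4: Order so x ≤ y and verify: 28² + 34² = 784 + 1156 = 1940 = n. ✓

n = 1940 = 28² + 34² (one valid representation with x ≤ y).


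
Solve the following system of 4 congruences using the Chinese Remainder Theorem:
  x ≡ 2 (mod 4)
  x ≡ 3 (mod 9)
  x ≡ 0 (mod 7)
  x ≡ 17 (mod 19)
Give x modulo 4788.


Product of moduli M = 4 · 9 · 7 · 19 = 4788.
Merge one congruence at a time:
  Start: x ≡ 2 (mod 4).
  Combine with x ≡ 3 (mod 9); new modulus lcm = 36.
    Write x = 2 + 4·t and substitute into x ≡ 3 (mod 9): 4·t ≡ 3 − 2 = 1 (mod 9).
    The inverse of 4 mod 9 is 7 (since 4·7 = 28 = 3·9 + 1), so t ≡ 7·1 = 7 ≡ 7 (mod 9).
    Then x = 2 + 4·7 = 30, valid modulo lcm(4, 9) = 36: x ≡ 30 (mod 36).
  Combine with x ≡ 0 (mod 7); new modulus lcm = 252.
    Write x = 30 + 36·t and substitute into x ≡ 0 (mod 7): 36·t ≡ 0 − 30 = -30 (mod 7).
    Reduce coefficients mod 7: 1·t ≡ 5 (mod 7).
    So t ≡ 5 (mod 7).
    Then x = 30 + 36·5 = 210, valid modulo lcm(36, 7) = 252: x ≡ 210 (mod 252).
  Combine with x ≡ 17 (mod 19); new modulus lcm = 4788.
    Write x = 210 + 252·t and substitute into x ≡ 17 (mod 19): 252·t ≡ 17 − 210 = -193 (mod 19).
    Reduce coefficients mod 19: 5·t ≡ 16 (mod 19).
    The inverse of 5 mod 19 is 4 (since 5·4 = 20 = 1·19 + 1), so t ≡ 4·16 = 64 ≡ 7 (mod 19).
    Then x = 210 + 252·7 = 1974, valid modulo lcm(252, 19) = 4788: x ≡ 1974 (mod 4788).
Verify against each original: 1974 mod 4 = 2, 1974 mod 9 = 3, 1974 mod 7 = 0, 1974 mod 19 = 17.

x ≡ 1974 (mod 4788).


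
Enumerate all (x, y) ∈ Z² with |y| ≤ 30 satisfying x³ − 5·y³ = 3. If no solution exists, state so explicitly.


The equation is x³ - 5y³ = 3. For fixed y, x³ = 5·y³ + 3, so a solution requires the RHS to be a perfect cube.
Strategy: iterate y from -30 to 30, compute RHS = 5·y³ + 3, and check whether it is a (positive or negative) perfect cube.
Check small values of y:
  y = 0: RHS = 3 is not a perfect cube.
  y = 1: RHS = 8 = (2)³ ⇒ x = 2 works.
  y = -1: RHS = -2 is not a perfect cube.
  y = 2: RHS = 43 is not a perfect cube.
  y = -2: RHS = -37 is not a perfect cube.
  y = 3: RHS = 138 is not a perfect cube.
  y = -3: RHS = -132 is not a perfect cube.
Continuing the search up to |y| = 30 finds no further solutions beyond those listed.
Collected solutions: (2, 1).

Solutions (with |y| ≤ 30): (2, 1).


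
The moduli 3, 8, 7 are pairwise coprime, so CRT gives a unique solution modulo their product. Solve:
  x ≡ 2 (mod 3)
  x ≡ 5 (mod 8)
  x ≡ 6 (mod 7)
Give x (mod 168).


Moduli 3, 8, 7 are pairwise coprime; by CRT there is a unique solution modulo M = 3 · 8 · 7 = 168.
Solve pairwise, accumulating the modulus:
  Start with x ≡ 2 (mod 3).
  Combine with x ≡ 5 (mod 8): since gcd(3, 8) = 1, we get a unique residue mod 24.
    Write x = 2 + 3·t and substitute into x ≡ 5 (mod 8): 3·t ≡ 5 − 2 = 3 (mod 8).
    The inverse of 3 mod 8 is 3 (since 3·3 = 9 = 1·8 + 1), so t ≡ 3·3 = 9 ≡ 1 (mod 8).
    Then x = 2 + 3·1 = 5, valid modulo lcm(3, 8) = 24: x ≡ 5 (mod 24).
  Combine with x ≡ 6 (mod 7): since gcd(24, 7) = 1, we get a unique residue mod 168.
    Write x = 5 + 24·t and substitute into x ≡ 6 (mod 7): 24·t ≡ 6 − 5 = 1 (mod 7).
    Reduce coefficients mod 7: 3·t ≡ 1 (mod 7).
    The inverse of 3 mod 7 is 5 (since 3·5 = 15 = 2·7 + 1), so t ≡ 5·1 = 5 ≡ 5 (mod 7).
    Then x = 5 + 24·5 = 125, valid modulo lcm(24, 7) = 168: x ≡ 125 (mod 168).
Verify: 125 mod 3 = 2 ✓, 125 mod 8 = 5 ✓, 125 mod 7 = 6 ✓.

x ≡ 125 (mod 168).


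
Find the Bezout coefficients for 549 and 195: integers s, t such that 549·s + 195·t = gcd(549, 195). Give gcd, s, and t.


Euclidean algorithm on (549, 195) — divide until remainder is 0:
  549 = 2 · 195 + 159
  195 = 1 · 159 + 36
  159 = 4 · 36 + 15
  36 = 2 · 15 + 6
  15 = 2 · 6 + 3
  6 = 2 · 3 + 0
gcd(549, 195) = 3.
Track Bezout coefficients alongside the remainders: start with r₀ = 549 = a·1 + b·0 (s = 1, t = 0) and r₁ = 195 = a·0 + b·1 (s = 0, t = 1); each new remainder r_{k+1} = r_{k-1} − q_k·r_k inherits s_{k+1} = s_{k-1} − q_k·s_k, t_{k+1} = t_{k-1} − q_k·t_k, so r_k = a·s_k + b·t_k at every step:
  q = 2: r = 159, s = 1 − 2·0 = 1, t = 0 − 2·1 = -2  (check: 549·1 + 195·(-2) = 159)
  q = 1: r = 36, s = 0 − 1·1 = -1, t = 1 − 1·(-2) = 3  (check: 549·(-1) + 195·3 = 36)
  q = 4: r = 15, s = 1 − 4·(-1) = 5, t = -2 − 4·3 = -14  (check: 549·5 + 195·(-14) = 15)
  q = 2: r = 6, s = -1 − 2·5 = -11, t = 3 − 2·(-14) = 31  (check: 549·(-11) + 195·31 = 6)
  q = 2: r = 3, s = 5 − 2·(-11) = 27, t = -14 − 2·31 = -76  (check: 549·27 + 195·(-76) = 3)
The row with r = 3 (the gcd) gives the Bezout coefficients s = 27, t = -76.
Result: 549 · (27) + 195 · (-76) = 3.

gcd(549, 195) = 3; s = 27, t = -76 (check: 549·27 + 195·(-76) = 3).


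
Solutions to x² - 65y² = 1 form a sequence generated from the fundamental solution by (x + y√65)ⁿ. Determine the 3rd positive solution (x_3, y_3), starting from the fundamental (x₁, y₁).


Step 1: Find the fundamental solution (x₁, y₁) of x² - 65y² = 1.
  Expand √65 as a continued fraction. a₀ = ⌊√65⌋ = 8; iterate m_{k+1} = d_k·a_k − m_k, d_{k+1} = (65 − m_{k+1}²)/d_k, a_{k+1} = ⌊(a₀ + m_{k+1})/d_{k+1}⌋ (starting m₀ = 0, d₀ = 1), with convergents p_k = a_k·p_{k-1} + p_{k-2}, q_k = a_k·q_{k-1} + q_{k-2} (p₋₁ = 1, q₋₁ = 0):
  k = 0: a₀ = 8; p₀/q₀ = 8/1; p₀² − 65·q₀² = 64 − 65 = -1.
  k = 1: m = 8, d = 1, a = ⌊(8 + 8)/1⌋ = 16; p/q = (16·8 + 1)/(16·1 + 0) = 129/16; p² − 65·q² = 16641 − 16640 = 1.
  The first convergent with p² − 65·q² = 1 gives the fundamental solution (x₁, y₁) = (129, 16).
Step 2: Apply the recurrence (x_{n+1}, y_{n+1}) = (x₁x_n + 65y₁y_n, x₁y_n + y₁x_n) repeatedly.
  From (x_1, y_1) = (129, 16): x_2 = 129·129 + 65·16·16 = 33281; y_2 = 129·16 + 16·129 = 4128.
  From (x_2, y_2) = (33281, 4128): x_3 = 129·33281 + 65·16·4128 = 8586369; y_3 = 129·4128 + 16·33281 = 1065008.
Step 3: Verify x_3² - 65·y_3² = 73725732604161 - 73725732604160 = 1 (should be 1). ✓

(x_1, y_1) = (129, 16); (x_3, y_3) = (8586369, 1065008).


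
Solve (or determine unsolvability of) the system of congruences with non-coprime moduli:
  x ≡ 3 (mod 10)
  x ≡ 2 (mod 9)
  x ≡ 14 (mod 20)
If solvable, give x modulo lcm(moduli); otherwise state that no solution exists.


Moduli 10, 9, 20 are not pairwise coprime, so CRT works modulo lcm(m_i) when all pairwise compatibility conditions hold.
Pairwise compatibility: gcd(m_i, m_j) must divide a_i - a_j for every pair.
Merge one congruence at a time:
  Start: x ≡ 3 (mod 10).
  Combine with x ≡ 2 (mod 9): gcd(10, 9) = 1; 2 - 3 = -1, which IS divisible by 1, so compatible.
    Write x = 3 + 10·t and substitute into x ≡ 2 (mod 9): 10·t ≡ 2 − 3 = -1 (mod 9).
    Reduce coefficients mod 9: 1·t ≡ 8 (mod 9).
    So t ≡ 8 (mod 9).
    Then x = 3 + 10·8 = 83, valid modulo lcm(10, 9) = 90: x ≡ 83 (mod 90).
  Combine with x ≡ 14 (mod 20): gcd(90, 20) = 10, and 14 - 83 = -69 is NOT divisible by 10.
    ⇒ system is inconsistent (no integer solution).

No solution (the system is inconsistent).


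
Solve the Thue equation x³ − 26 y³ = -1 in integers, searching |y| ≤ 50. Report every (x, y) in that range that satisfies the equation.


The equation is x³ - 26y³ = -1. For fixed y, x³ = 26·y³ − 1, so a solution requires the RHS to be a perfect cube.
Strategy: iterate y from -50 to 50, compute RHS = 26·y³ − 1, and check whether it is a (positive or negative) perfect cube.
Check small values of y:
  y = 0: RHS = -1 = (-1)³ ⇒ x = -1 works.
  y = 1: RHS = 25 is not a perfect cube.
  y = -1: RHS = -27 = (-3)³ ⇒ x = -3 works.
  y = 2: RHS = 207 is not a perfect cube.
  y = -2: RHS = -209 is not a perfect cube.
  y = 3: RHS = 701 is not a perfect cube.
  y = -3: RHS = -703 is not a perfect cube.
Continuing the search up to |y| = 50 finds no further solutions beyond those listed.
Collected solutions: (-1, 0), (-3, -1).

Solutions (with |y| ≤ 50): (-1, 0), (-3, -1).


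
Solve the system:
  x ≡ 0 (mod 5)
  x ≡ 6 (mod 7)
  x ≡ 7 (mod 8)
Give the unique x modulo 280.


Moduli 5, 7, 8 are pairwise coprime; by CRT there is a unique solution modulo M = 5 · 7 · 8 = 280.
Solve pairwise, accumulating the modulus:
  Start with x ≡ 0 (mod 5).
  Combine with x ≡ 6 (mod 7): since gcd(5, 7) = 1, we get a unique residue mod 35.
    Write x = 0 + 5·t and substitute into x ≡ 6 (mod 7): 5·t ≡ 6 − 0 = 6 (mod 7).
    The inverse of 5 mod 7 is 3 (since 5·3 = 15 = 2·7 + 1), so t ≡ 3·6 = 18 ≡ 4 (mod 7).
    Then x = 0 + 5·4 = 20, valid modulo lcm(5, 7) = 35: x ≡ 20 (mod 35).
  Combine with x ≡ 7 (mod 8): since gcd(35, 8) = 1, we get a unique residue mod 280.
    Write x = 20 + 35·t and substitute into x ≡ 7 (mod 8): 35·t ≡ 7 − 20 = -13 (mod 8).
    Reduce coefficients mod 8: 3·t ≡ 3 (mod 8).
    The inverse of 3 mod 8 is 3 (since 3·3 = 9 = 1·8 + 1), so t ≡ 3·3 = 9 ≡ 1 (mod 8).
    Then x = 20 + 35·1 = 55, valid modulo lcm(35, 8) = 280: x ≡ 55 (mod 280).
Verify: 55 mod 5 = 0 ✓, 55 mod 7 = 6 ✓, 55 mod 8 = 7 ✓.

x ≡ 55 (mod 280).


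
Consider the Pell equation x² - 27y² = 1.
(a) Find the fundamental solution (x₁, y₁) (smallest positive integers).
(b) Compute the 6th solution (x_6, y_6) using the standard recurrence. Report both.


Step 1: Find the fundamental solution (x₁, y₁) of x² - 27y² = 1.
  Expand √27 as a continued fraction. a₀ = ⌊√27⌋ = 5; iterate m_{k+1} = d_k·a_k − m_k, d_{k+1} = (27 − m_{k+1}²)/d_k, a_{k+1} = ⌊(a₀ + m_{k+1})/d_{k+1}⌋ (starting m₀ = 0, d₀ = 1), with convergents p_k = a_k·p_{k-1} + p_{k-2}, q_k = a_k·q_{k-1} + q_{k-2} (p₋₁ = 1, q₋₁ = 0):
  k = 0: a₀ = 5; p₀/q₀ = 5/1; p₀² − 27·q₀² = 25 − 27 = -2.
  k = 1: m = 5, d = 2, a = ⌊(5 + 5)/2⌋ = 5; p/q = (5·5 + 1)/(5·1 + 0) = 26/5; p² − 27·q² = 676 − 675 = 1.
  The first convergent with p² − 27·q² = 1 gives the fundamental solution (x₁, y₁) = (26, 5).
Step 2: Apply the recurrence (x_{n+1}, y_{n+1}) = (x₁x_n + 27y₁y_n, x₁y_n + y₁x_n) repeatedly.
  From (x_1, y_1) = (26, 5): x_2 = 26·26 + 27·5·5 = 1351; y_2 = 26·5 + 5·26 = 260.
  From (x_2, y_2) = (1351, 260): x_3 = 26·1351 + 27·5·260 = 70226; y_3 = 26·260 + 5·1351 = 13515.
  From (x_3, y_3) = (70226, 13515): x_4 = 26·70226 + 27·5·13515 = 3650401; y_4 = 26·13515 + 5·70226 = 702520.
  From (x_4, y_4) = (3650401, 702520): x_5 = 26·3650401 + 27·5·702520 = 189750626; y_5 = 26·702520 + 5·3650401 = 36517525.
  From (x_5, y_5) = (189750626, 36517525): x_6 = 26·189750626 + 27·5·36517525 = 9863382151; y_6 = 26·36517525 + 5·189750626 = 1898208780.
Step 3: Verify x_6² - 27·y_6² = 97286307456665386801 - 97286307456665386800 = 1 (should be 1). ✓

(x_1, y_1) = (26, 5); (x_6, y_6) = (9863382151, 1898208780).


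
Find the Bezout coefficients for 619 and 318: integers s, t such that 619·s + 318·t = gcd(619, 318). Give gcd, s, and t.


Euclidean algorithm on (619, 318) — divide until remainder is 0:
  619 = 1 · 318 + 301
  318 = 1 · 301 + 17
  301 = 17 · 17 + 12
  17 = 1 · 12 + 5
  12 = 2 · 5 + 2
  5 = 2 · 2 + 1
  2 = 2 · 1 + 0
gcd(619, 318) = 1.
Track Bezout coefficients alongside the remainders: start with r₀ = 619 = a·1 + b·0 (s = 1, t = 0) and r₁ = 318 = a·0 + b·1 (s = 0, t = 1); each new remainder r_{k+1} = r_{k-1} − q_k·r_k inherits s_{k+1} = s_{k-1} − q_k·s_k, t_{k+1} = t_{k-1} − q_k·t_k, so r_k = a·s_k + b·t_k at every step:
  q = 1: r = 301, s = 1 − 1·0 = 1, t = 0 − 1·1 = -1  (check: 619·1 + 318·(-1) = 301)
  q = 1: r = 17, s = 0 − 1·1 = -1, t = 1 − 1·(-1) = 2  (check: 619·(-1) + 318·2 = 17)
  q = 17: r = 12, s = 1 − 17·(-1) = 18, t = -1 − 17·2 = -35  (check: 619·18 + 318·(-35) = 12)
  q = 1: r = 5, s = -1 − 1·18 = -19, t = 2 − 1·(-35) = 37  (check: 619·(-19) + 318·37 = 5)
  q = 2: r = 2, s = 18 − 2·(-19) = 56, t = -35 − 2·37 = -109  (check: 619·56 + 318·(-109) = 2)
  q = 2: r = 1, s = -19 − 2·56 = -131, t = 37 − 2·(-109) = 255  (check: 619·(-131) + 318·255 = 1)
The row with r = 1 (the gcd) gives the Bezout coefficients s = -131, t = 255.
Result: 619 · (-131) + 318 · (255) = 1.

gcd(619, 318) = 1; s = -131, t = 255 (check: 619·(-131) + 318·255 = 1).


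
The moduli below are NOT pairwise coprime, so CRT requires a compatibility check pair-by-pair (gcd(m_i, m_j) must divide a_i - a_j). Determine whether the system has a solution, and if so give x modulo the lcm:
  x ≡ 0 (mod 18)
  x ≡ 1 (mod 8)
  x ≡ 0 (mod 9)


Moduli 18, 8, 9 are not pairwise coprime, so CRT works modulo lcm(m_i) when all pairwise compatibility conditions hold.
Pairwise compatibility: gcd(m_i, m_j) must divide a_i - a_j for every pair.
Merge one congruence at a time:
  Start: x ≡ 0 (mod 18).
  Combine with x ≡ 1 (mod 8): gcd(18, 8) = 2, and 1 - 0 = 1 is NOT divisible by 2.
    ⇒ system is inconsistent (no integer solution).

No solution (the system is inconsistent).


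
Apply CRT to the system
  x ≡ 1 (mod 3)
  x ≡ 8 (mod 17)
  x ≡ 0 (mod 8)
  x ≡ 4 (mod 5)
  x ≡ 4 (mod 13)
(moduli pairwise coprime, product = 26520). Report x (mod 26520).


Product of moduli M = 3 · 17 · 8 · 5 · 13 = 26520.
Merge one congruence at a time:
  Start: x ≡ 1 (mod 3).
  Combine with x ≡ 8 (mod 17); new modulus lcm = 51.
    Write x = 1 + 3·t and substitute into x ≡ 8 (mod 17): 3·t ≡ 8 − 1 = 7 (mod 17).
    The inverse of 3 mod 17 is 6 (since 3·6 = 18 = 1·17 + 1), so t ≡ 6·7 = 42 ≡ 8 (mod 17).
    Then x = 1 + 3·8 = 25, valid modulo lcm(3, 17) = 51: x ≡ 25 (mod 51).
  Combine with x ≡ 0 (mod 8); new modulus lcm = 408.
    Write x = 25 + 51·t and substitute into x ≡ 0 (mod 8): 51·t ≡ 0 − 25 = -25 (mod 8).
    Reduce coefficients mod 8: 3·t ≡ 7 (mod 8).
    The inverse of 3 mod 8 is 3 (since 3·3 = 9 = 1·8 + 1), so t ≡ 3·7 = 21 ≡ 5 (mod 8).
    Then x = 25 + 51·5 = 280, valid modulo lcm(51, 8) = 408: x ≡ 280 (mod 408).
  Combine with x ≡ 4 (mod 5); new modulus lcm = 2040.
    Write x = 280 + 408·t and substitute into x ≡ 4 (mod 5): 408·t ≡ 4 − 280 = -276 (mod 5).
    Reduce coefficients mod 5: 3·t ≡ 4 (mod 5).
    The inverse of 3 mod 5 is 2 (since 3·2 = 6 = 1·5 + 1), so t ≡ 2·4 = 8 ≡ 3 (mod 5).
    Then x = 280 + 408·3 = 1504, valid modulo lcm(408, 5) = 2040: x ≡ 1504 (mod 2040).
  Combine with x ≡ 4 (mod 13); new modulus lcm = 26520.
    Write x = 1504 + 2040·t and substitute into x ≡ 4 (mod 13): 2040·t ≡ 4 − 1504 = -1500 (mod 13).
    Reduce coefficients mod 13: 12·t ≡ 8 (mod 13).
    The inverse of 12 mod 13 is 12 (since 12·12 = 144 = 11·13 + 1), so t ≡ 12·8 = 96 ≡ 5 (mod 13).
    Then x = 1504 + 2040·5 = 11704, valid modulo lcm(2040, 13) = 26520: x ≡ 11704 (mod 26520).
Verify against each original: 11704 mod 3 = 1, 11704 mod 17 = 8, 11704 mod 8 = 0, 11704 mod 5 = 4, 11704 mod 13 = 4.

x ≡ 11704 (mod 26520).


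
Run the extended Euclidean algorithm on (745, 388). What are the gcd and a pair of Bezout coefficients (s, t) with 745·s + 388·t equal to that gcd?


Euclidean algorithm on (745, 388) — divide until remainder is 0:
  745 = 1 · 388 + 357
  388 = 1 · 357 + 31
  357 = 11 · 31 + 16
  31 = 1 · 16 + 15
  16 = 1 · 15 + 1
  15 = 15 · 1 + 0
gcd(745, 388) = 1.
Track Bezout coefficients alongside the remainders: start with r₀ = 745 = a·1 + b·0 (s = 1, t = 0) and r₁ = 388 = a·0 + b·1 (s = 0, t = 1); each new remainder r_{k+1} = r_{k-1} − q_k·r_k inherits s_{k+1} = s_{k-1} − q_k·s_k, t_{k+1} = t_{k-1} − q_k·t_k, so r_k = a·s_k + b·t_k at every step:
  q = 1: r = 357, s = 1 − 1·0 = 1, t = 0 − 1·1 = -1  (check: 745·1 + 388·(-1) = 357)
  q = 1: r = 31, s = 0 − 1·1 = -1, t = 1 − 1·(-1) = 2  (check: 745·(-1) + 388·2 = 31)
  q = 11: r = 16, s = 1 − 11·(-1) = 12, t = -1 − 11·2 = -23  (check: 745·12 + 388·(-23) = 16)
  q = 1: r = 15, s = -1 − 1·12 = -13, t = 2 − 1·(-23) = 25  (check: 745·(-13) + 388·25 = 15)
  q = 1: r = 1, s = 12 − 1·(-13) = 25, t = -23 − 1·25 = -48  (check: 745·25 + 388·(-48) = 1)
The row with r = 1 (the gcd) gives the Bezout coefficients s = 25, t = -48.
Result: 745 · (25) + 388 · (-48) = 1.

gcd(745, 388) = 1; s = 25, t = -48 (check: 745·25 + 388·(-48) = 1).


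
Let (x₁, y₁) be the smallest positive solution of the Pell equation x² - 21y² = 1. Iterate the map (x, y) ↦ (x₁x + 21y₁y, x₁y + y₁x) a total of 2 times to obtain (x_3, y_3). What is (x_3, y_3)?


Step 1: Find the fundamental solution (x₁, y₁) of x² - 21y² = 1.
  Expand √21 as a continued fraction. a₀ = ⌊√21⌋ = 4; iterate m_{k+1} = d_k·a_k − m_k, d_{k+1} = (21 − m_{k+1}²)/d_k, a_{k+1} = ⌊(a₀ + m_{k+1})/d_{k+1}⌋ (starting m₀ = 0, d₀ = 1), with convergents p_k = a_k·p_{k-1} + p_{k-2}, q_k = a_k·q_{k-1} + q_{k-2} (p₋₁ = 1, q₋₁ = 0):
  k = 0: a₀ = 4; p₀/q₀ = 4/1; p₀² − 21·q₀² = 16 − 21 = -5.
  k = 1: m = 4, d = 5, a = ⌊(4 + 4)/5⌋ = 1; p/q = (1·4 + 1)/(1·1 + 0) = 5/1; p² − 21·q² = 25 − 21 = 4.
  k = 2: m = 1, d = 4, a = ⌊(4 + 1)/4⌋ = 1; p/q = (1·5 + 4)/(1·1 + 1) = 9/2; p² − 21·q² = 81 − 84 = -3.
  k = 3: m = 3, d = 3, a = ⌊(4 + 3)/3⌋ = 2; p/q = (2·9 + 5)/(2·2 + 1) = 23/5; p² − 21·q² = 529 − 525 = 4.
  k = 4: m = 3, d = 4, a = ⌊(4 + 3)/4⌋ = 1; p/q = (1·23 + 9)/(1·5 + 2) = 32/7; p² − 21·q² = 1024 − 1029 = -5.
  k = 5: m = 1, d = 5, a = ⌊(4 + 1)/5⌋ = 1; p/q = (1·32 + 23)/(1·7 + 5) = 55/12; p² − 21·q² = 3025 − 3024 = 1.
  The first convergent with p² − 21·q² = 1 gives the fundamental solution (x₁, y₁) = (55, 12).
Step 2: Apply the recurrence (x_{n+1}, y_{n+1}) = (x₁x_n + 21y₁y_n, x₁y_n + y₁x_n) repeatedly.
  From (x_1, y_1) = (55, 12): x_2 = 55·55 + 21·12·12 = 6049; y_2 = 55·12 + 12·55 = 1320.
  From (x_2, y_2) = (6049, 1320): x_3 = 55·6049 + 21·12·1320 = 665335; y_3 = 55·1320 + 12·6049 = 145188.
Step 3: Verify x_3² - 21·y_3² = 442670662225 - 442670662224 = 1 (should be 1). ✓

(x_1, y_1) = (55, 12); (x_3, y_3) = (665335, 145188).


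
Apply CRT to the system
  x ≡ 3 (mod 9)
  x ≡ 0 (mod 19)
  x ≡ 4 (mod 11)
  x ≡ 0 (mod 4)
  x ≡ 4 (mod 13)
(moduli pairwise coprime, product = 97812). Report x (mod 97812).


Product of moduli M = 9 · 19 · 11 · 4 · 13 = 97812.
Merge one congruence at a time:
  Start: x ≡ 3 (mod 9).
  Combine with x ≡ 0 (mod 19); new modulus lcm = 171.
    Write x = 3 + 9·t and substitute into x ≡ 0 (mod 19): 9·t ≡ 0 − 3 = -3 (mod 19).
    Reduce coefficients mod 19: 9·t ≡ 16 (mod 19).
    The inverse of 9 mod 19 is 17 (since 9·17 = 153 = 8·19 + 1), so t ≡ 17·16 = 272 ≡ 6 (mod 19).
    Then x = 3 + 9·6 = 57, valid modulo lcm(9, 19) = 171: x ≡ 57 (mod 171).
  Combine with x ≡ 4 (mod 11); new modulus lcm = 1881.
    Write x = 57 + 171·t and substitute into x ≡ 4 (mod 11): 171·t ≡ 4 − 57 = -53 (mod 11).
    Reduce coefficients mod 11: 6·t ≡ 2 (mod 11).
    The inverse of 6 mod 11 is 2 (since 6·2 = 12 = 1·11 + 1), so t ≡ 2·2 = 4 ≡ 4 (mod 11).
    Then x = 57 + 171·4 = 741, valid modulo lcm(171, 11) = 1881: x ≡ 741 (mod 1881).
  Combine with x ≡ 0 (mod 4); new modulus lcm = 7524.
    Write x = 741 + 1881·t and substitute into x ≡ 0 (mod 4): 1881·t ≡ 0 − 741 = -741 (mod 4).
    Reduce coefficients mod 4: 1·t ≡ 3 (mod 4).
    So t ≡ 3 (mod 4).
    Then x = 741 + 1881·3 = 6384, valid modulo lcm(1881, 4) = 7524: x ≡ 6384 (mod 7524).
  Combine with x ≡ 4 (mod 13); new modulus lcm = 97812.
    Write x = 6384 + 7524·t and substitute into x ≡ 4 (mod 13): 7524·t ≡ 4 − 6384 = -6380 (mod 13).
    Reduce coefficients mod 13: 10·t ≡ 3 (mod 13).
    The inverse of 10 mod 13 is 4 (since 10·4 = 40 = 3·13 + 1), so t ≡ 4·3 = 12 ≡ 12 (mod 13).
    Then x = 6384 + 7524·12 = 96672, valid modulo lcm(7524, 13) = 97812: x ≡ 96672 (mod 97812).
Verify against each original: 96672 mod 9 = 3, 96672 mod 19 = 0, 96672 mod 11 = 4, 96672 mod 4 = 0, 96672 mod 13 = 4.

x ≡ 96672 (mod 97812).


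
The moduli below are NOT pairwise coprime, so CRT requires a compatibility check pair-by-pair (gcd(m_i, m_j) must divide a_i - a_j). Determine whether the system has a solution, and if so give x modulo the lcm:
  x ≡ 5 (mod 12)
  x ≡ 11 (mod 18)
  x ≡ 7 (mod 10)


Moduli 12, 18, 10 are not pairwise coprime, so CRT works modulo lcm(m_i) when all pairwise compatibility conditions hold.
Pairwise compatibility: gcd(m_i, m_j) must divide a_i - a_j for every pair.
Merge one congruence at a time:
  Start: x ≡ 5 (mod 12).
  Combine with x ≡ 11 (mod 18): gcd(12, 18) = 6; 11 - 5 = 6, which IS divisible by 6, so compatible.
    Write x = 5 + 12·t and substitute into x ≡ 11 (mod 18): 12·t ≡ 11 − 5 = 6 (mod 18).
    Divide the congruence (and modulus) by g = 6: 2·t ≡ 1 (mod 3).
    The inverse of 2 mod 3 is 2 (since 2·2 = 4 = 1·3 + 1), so t ≡ 2·1 = 2 ≡ 2 (mod 3).
    Then x = 5 + 12·2 = 29, valid modulo lcm(12, 18) = 36: x ≡ 29 (mod 36).
  Combine with x ≡ 7 (mod 10): gcd(36, 10) = 2; 7 - 29 = -22, which IS divisible by 2, so compatible.
    Write x = 29 + 36·t and substitute into x ≡ 7 (mod 10): 36·t ≡ 7 − 29 = -22 (mod 10).
    Divide the congruence (and modulus) by g = 2: 18·t ≡ -11 (mod 5).
    Reduce coefficients mod 5: 3·t ≡ 4 (mod 5).
    The inverse of 3 mod 5 is 2 (since 3·2 = 6 = 1·5 + 1), so t ≡ 2·4 = 8 ≡ 3 (mod 5).
    Then x = 29 + 36·3 = 137, valid modulo lcm(36, 10) = 180: x ≡ 137 (mod 180).
Verify: 137 mod 12 = 5, 137 mod 18 = 11, 137 mod 10 = 7.

x ≡ 137 (mod 180).


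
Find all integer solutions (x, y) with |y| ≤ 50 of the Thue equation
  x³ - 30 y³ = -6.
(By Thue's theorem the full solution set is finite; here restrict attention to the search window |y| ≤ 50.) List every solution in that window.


The equation is x³ - 30y³ = -6. For fixed y, x³ = 30·y³ − 6, so a solution requires the RHS to be a perfect cube.
Strategy: iterate y from -50 to 50, compute RHS = 30·y³ − 6, and check whether it is a (positive or negative) perfect cube.
Check small values of y:
  y = 0: RHS = -6 is not a perfect cube.
  y = 1: RHS = 24 is not a perfect cube.
  y = -1: RHS = -36 is not a perfect cube.
  y = 2: RHS = 234 is not a perfect cube.
  y = -2: RHS = -246 is not a perfect cube.
  y = 3: RHS = 804 is not a perfect cube.
  y = -3: RHS = -816 is not a perfect cube.
Continuing the search up to |y| = 50 finds no solutions either.
No (x, y) in the scanned range satisfies the equation.

No integer solutions with |y| ≤ 50.


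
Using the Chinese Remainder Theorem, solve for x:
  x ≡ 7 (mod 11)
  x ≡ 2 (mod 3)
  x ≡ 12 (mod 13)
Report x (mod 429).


Moduli 11, 3, 13 are pairwise coprime; by CRT there is a unique solution modulo M = 11 · 3 · 13 = 429.
Solve pairwise, accumulating the modulus:
  Start with x ≡ 7 (mod 11).
  Combine with x ≡ 2 (mod 3): since gcd(11, 3) = 1, we get a unique residue mod 33.
    Write x = 7 + 11·t and substitute into x ≡ 2 (mod 3): 11·t ≡ 2 − 7 = -5 (mod 3).
    Reduce coefficients mod 3: 2·t ≡ 1 (mod 3).
    The inverse of 2 mod 3 is 2 (since 2·2 = 4 = 1·3 + 1), so t ≡ 2·1 = 2 ≡ 2 (mod 3).
    Then x = 7 + 11·2 = 29, valid modulo lcm(11, 3) = 33: x ≡ 29 (mod 33).
  Combine with x ≡ 12 (mod 13): since gcd(33, 13) = 1, we get a unique residue mod 429.
    Write x = 29 + 33·t and substitute into x ≡ 12 (mod 13): 33·t ≡ 12 − 29 = -17 (mod 13).
    Reduce coefficients mod 13: 7·t ≡ 9 (mod 13).
    The inverse of 7 mod 13 is 2 (since 7·2 = 14 = 1·13 + 1), so t ≡ 2·9 = 18 ≡ 5 (mod 13).
    Then x = 29 + 33·5 = 194, valid modulo lcm(33, 13) = 429: x ≡ 194 (mod 429).
Verify: 194 mod 11 = 7 ✓, 194 mod 3 = 2 ✓, 194 mod 13 = 12 ✓.

x ≡ 194 (mod 429).


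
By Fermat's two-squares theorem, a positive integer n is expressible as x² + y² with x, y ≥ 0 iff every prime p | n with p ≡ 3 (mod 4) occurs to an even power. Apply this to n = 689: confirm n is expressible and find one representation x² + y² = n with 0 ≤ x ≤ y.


Step 1: Factor n = 689 = 13 · 53.
Step 2: Check the mod-4 condition on each prime factor: 13 ≡ 1 (mod 4), exponent 1; 53 ≡ 1 (mod 4), exponent 1.
All primes ≡ 3 (mod 4) appear to even exponent (or don't appear), so by the two-squares theorem n IS expressible as a sum of two squares.
Step 3: Build a representation. Here n = 13 · 53 is a product of primes ≡ 1 (mod 4). Each prime p ≡ 1 (mod 4) is itself a sum of two squares; find a² by testing p − a² for a perfect square:
  13: 13 − 1² = 12, 13 − 2² = 9 = 3² ⇒ 13 = 2² + 3².
  53: 53 − 1² = 52, 53 − 2² = 49 = 7² ⇒ 53 = 2² + 7².
  Combine using the Brahmagupta–Fibonacci identity (a² + b²)(c² + d²) = (ac − bd)² + (ad + bc)² = (ac + bd)² + (ad − bc)²:
  13 · 53 = 689: from (2² + 3²)(2² + 7²), take (2·2 − 3·7, 2·7 + 3·2) = (4 − 21, 14 + 6) = (-17, 20); dropping signs (only squares matter) gives (17, 20); check 17² + 20² = 289 + 400 = 689 ✓.
Step 4: Order so x ≤ y and verify: 17² + 20² = 289 + 400 = 689 = n. ✓

n = 689 = 17² + 20² (one valid representation with x ≤ y).


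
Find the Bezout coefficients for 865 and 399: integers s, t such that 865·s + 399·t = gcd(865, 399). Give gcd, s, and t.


Euclidean algorithm on (865, 399) — divide until remainder is 0:
  865 = 2 · 399 + 67
  399 = 5 · 67 + 64
  67 = 1 · 64 + 3
  64 = 21 · 3 + 1
  3 = 3 · 1 + 0
gcd(865, 399) = 1.
Track Bezout coefficients alongside the remainders: start with r₀ = 865 = a·1 + b·0 (s = 1, t = 0) and r₁ = 399 = a·0 + b·1 (s = 0, t = 1); each new remainder r_{k+1} = r_{k-1} − q_k·r_k inherits s_{k+1} = s_{k-1} − q_k·s_k, t_{k+1} = t_{k-1} − q_k·t_k, so r_k = a·s_k + b·t_k at every step:
  q = 2: r = 67, s = 1 − 2·0 = 1, t = 0 − 2·1 = -2  (check: 865·1 + 399·(-2) = 67)
  q = 5: r = 64, s = 0 − 5·1 = -5, t = 1 − 5·(-2) = 11  (check: 865·(-5) + 399·11 = 64)
  q = 1: r = 3, s = 1 − 1·(-5) = 6, t = -2 − 1·11 = -13  (check: 865·6 + 399·(-13) = 3)
  q = 21: r = 1, s = -5 − 21·6 = -131, t = 11 − 21·(-13) = 284  (check: 865·(-131) + 399·284 = 1)
The row with r = 1 (the gcd) gives the Bezout coefficients s = -131, t = 284.
Result: 865 · (-131) + 399 · (284) = 1.

gcd(865, 399) = 1; s = -131, t = 284 (check: 865·(-131) + 399·284 = 1).


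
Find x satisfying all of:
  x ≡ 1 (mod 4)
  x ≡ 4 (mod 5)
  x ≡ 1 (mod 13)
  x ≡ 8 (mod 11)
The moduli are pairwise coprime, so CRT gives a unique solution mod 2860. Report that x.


Product of moduli M = 4 · 5 · 13 · 11 = 2860.
Merge one congruence at a time:
  Start: x ≡ 1 (mod 4).
  Combine with x ≡ 4 (mod 5); new modulus lcm = 20.
    Write x = 1 + 4·t and substitute into x ≡ 4 (mod 5): 4·t ≡ 4 − 1 = 3 (mod 5).
    The inverse of 4 mod 5 is 4 (since 4·4 = 16 = 3·5 + 1), so t ≡ 4·3 = 12 ≡ 2 (mod 5).
    Then x = 1 + 4·2 = 9, valid modulo lcm(4, 5) = 20: x ≡ 9 (mod 20).
  Combine with x ≡ 1 (mod 13); new modulus lcm = 260.
    Write x = 9 + 20·t and substitute into x ≡ 1 (mod 13): 20·t ≡ 1 − 9 = -8 (mod 13).
    Reduce coefficients mod 13: 7·t ≡ 5 (mod 13).
    The inverse of 7 mod 13 is 2 (since 7·2 = 14 = 1·13 + 1), so t ≡ 2·5 = 10 ≡ 10 (mod 13).
    Then x = 9 + 20·10 = 209, valid modulo lcm(20, 13) = 260: x ≡ 209 (mod 260).
  Combine with x ≡ 8 (mod 11); new modulus lcm = 2860.
    Write x = 209 + 260·t and substitute into x ≡ 8 (mod 11): 260·t ≡ 8 − 209 = -201 (mod 11).
    Reduce coefficients mod 11: 7·t ≡ 8 (mod 11).
    The inverse of 7 mod 11 is 8 (since 7·8 = 56 = 5·11 + 1), so t ≡ 8·8 = 64 ≡ 9 (mod 11).
    Then x = 209 + 260·9 = 2549, valid modulo lcm(260, 11) = 2860: x ≡ 2549 (mod 2860).
Verify against each original: 2549 mod 4 = 1, 2549 mod 5 = 4, 2549 mod 13 = 1, 2549 mod 11 = 8.

x ≡ 2549 (mod 2860).


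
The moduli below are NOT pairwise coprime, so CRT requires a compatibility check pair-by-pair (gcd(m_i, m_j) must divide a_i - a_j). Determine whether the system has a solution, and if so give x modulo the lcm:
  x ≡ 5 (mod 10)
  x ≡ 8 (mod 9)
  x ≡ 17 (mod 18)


Moduli 10, 9, 18 are not pairwise coprime, so CRT works modulo lcm(m_i) when all pairwise compatibility conditions hold.
Pairwise compatibility: gcd(m_i, m_j) must divide a_i - a_j for every pair.
Merge one congruence at a time:
  Start: x ≡ 5 (mod 10).
  Combine with x ≡ 8 (mod 9): gcd(10, 9) = 1; 8 - 5 = 3, which IS divisible by 1, so compatible.
    Write x = 5 + 10·t and substitute into x ≡ 8 (mod 9): 10·t ≡ 8 − 5 = 3 (mod 9).
    Reduce coefficients mod 9: 1·t ≡ 3 (mod 9).
    So t ≡ 3 (mod 9).
    Then x = 5 + 10·3 = 35, valid modulo lcm(10, 9) = 90: x ≡ 35 (mod 90).
  Combine with x ≡ 17 (mod 18): gcd(90, 18) = 18; 17 - 35 = -18, which IS divisible by 18, so compatible.
    Write x = 35 + 90·t and substitute into x ≡ 17 (mod 18): 90·t ≡ 17 − 35 = -18 (mod 18).
    Divide the congruence (and modulus) by g = 18: 5·t ≡ -1 (mod 1).
    Modulo 1 every t works; take t = 0.
    Then x = 35 + 90·0 = 35, valid modulo lcm(90, 18) = 90: x ≡ 35 (mod 90).
Verify: 35 mod 10 = 5, 35 mod 9 = 8, 35 mod 18 = 17.

x ≡ 35 (mod 90).


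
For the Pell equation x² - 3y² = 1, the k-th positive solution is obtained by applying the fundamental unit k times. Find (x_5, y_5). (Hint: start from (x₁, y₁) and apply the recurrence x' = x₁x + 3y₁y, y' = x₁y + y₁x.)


Step 1: Find the fundamental solution (x₁, y₁) of x² - 3y² = 1.
  Expand √3 as a continued fraction. a₀ = ⌊√3⌋ = 1; iterate m_{k+1} = d_k·a_k − m_k, d_{k+1} = (3 − m_{k+1}²)/d_k, a_{k+1} = ⌊(a₀ + m_{k+1})/d_{k+1}⌋ (starting m₀ = 0, d₀ = 1), with convergents p_k = a_k·p_{k-1} + p_{k-2}, q_k = a_k·q_{k-1} + q_{k-2} (p₋₁ = 1, q₋₁ = 0):
  k = 0: a₀ = 1; p₀/q₀ = 1/1; p₀² − 3·q₀² = 1 − 3 = -2.
  k = 1: m = 1, d = 2, a = ⌊(1 + 1)/2⌋ = 1; p/q = (1·1 + 1)/(1·1 + 0) = 2/1; p² − 3·q² = 4 − 3 = 1.
  The first convergent with p² − 3·q² = 1 gives the fundamental solution (x₁, y₁) = (2, 1).
Step 2: Apply the recurrence (x_{n+1}, y_{n+1}) = (x₁x_n + 3y₁y_n, x₁y_n + y₁x_n) repeatedly.
  From (x_1, y_1) = (2, 1): x_2 = 2·2 + 3·1·1 = 7; y_2 = 2·1 + 1·2 = 4.
  From (x_2, y_2) = (7, 4): x_3 = 2·7 + 3·1·4 = 26; y_3 = 2·4 + 1·7 = 15.
  From (x_3, y_3) = (26, 15): x_4 = 2·26 + 3·1·15 = 97; y_4 = 2·15 + 1·26 = 56.
  From (x_4, y_4) = (97, 56): x_5 = 2·97 + 3·1·56 = 362; y_5 = 2·56 + 1·97 = 209.
Step 3: Verify x_5² - 3·y_5² = 131044 - 131043 = 1 (should be 1). ✓

(x_1, y_1) = (2, 1); (x_5, y_5) = (362, 209).


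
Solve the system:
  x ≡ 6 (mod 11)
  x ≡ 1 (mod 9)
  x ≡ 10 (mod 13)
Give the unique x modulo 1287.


Moduli 11, 9, 13 are pairwise coprime; by CRT there is a unique solution modulo M = 11 · 9 · 13 = 1287.
Solve pairwise, accumulating the modulus:
  Start with x ≡ 6 (mod 11).
  Combine with x ≡ 1 (mod 9): since gcd(11, 9) = 1, we get a unique residue mod 99.
    Write x = 6 + 11·t and substitute into x ≡ 1 (mod 9): 11·t ≡ 1 − 6 = -5 (mod 9).
    Reduce coefficients mod 9: 2·t ≡ 4 (mod 9).
    The inverse of 2 mod 9 is 5 (since 2·5 = 10 = 1·9 + 1), so t ≡ 5·4 = 20 ≡ 2 (mod 9).
    Then x = 6 + 11·2 = 28, valid modulo lcm(11, 9) = 99: x ≡ 28 (mod 99).
  Combine with x ≡ 10 (mod 13): since gcd(99, 13) = 1, we get a unique residue mod 1287.
    Write x = 28 + 99·t and substitute into x ≡ 10 (mod 13): 99·t ≡ 10 − 28 = -18 (mod 13).
    Reduce coefficients mod 13: 8·t ≡ 8 (mod 13).
    The inverse of 8 mod 13 is 5 (since 8·5 = 40 = 3·13 + 1), so t ≡ 5·8 = 40 ≡ 1 (mod 13).
    Then x = 28 + 99·1 = 127, valid modulo lcm(99, 13) = 1287: x ≡ 127 (mod 1287).
Verify: 127 mod 11 = 6 ✓, 127 mod 9 = 1 ✓, 127 mod 13 = 10 ✓.

x ≡ 127 (mod 1287).


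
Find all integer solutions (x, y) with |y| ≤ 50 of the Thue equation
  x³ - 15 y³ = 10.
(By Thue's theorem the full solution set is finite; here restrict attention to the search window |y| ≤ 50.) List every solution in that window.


The equation is x³ - 15y³ = 10. For fixed y, x³ = 15·y³ + 10, so a solution requires the RHS to be a perfect cube.
Strategy: iterate y from -50 to 50, compute RHS = 15·y³ + 10, and check whether it is a (positive or negative) perfect cube.
Check small values of y:
  y = 0: RHS = 10 is not a perfect cube.
  y = 1: RHS = 25 is not a perfect cube.
  y = -1: RHS = -5 is not a perfect cube.
  y = 2: RHS = 130 is not a perfect cube.
  y = -2: RHS = -110 is not a perfect cube.
  y = 3: RHS = 415 is not a perfect cube.
  y = -3: RHS = -395 is not a perfect cube.
Continuing the search up to |y| = 50 finds no solutions either.
No (x, y) in the scanned range satisfies the equation.

No integer solutions with |y| ≤ 50.


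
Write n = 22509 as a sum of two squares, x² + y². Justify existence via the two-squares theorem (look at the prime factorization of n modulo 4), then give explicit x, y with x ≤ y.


Step 1: Factor n = 22509 = 3^2 · 41 · 61.
Step 2: Check the mod-4 condition on each prime factor: 3 ≡ 3 (mod 4), exponent 2 (must be even); 41 ≡ 1 (mod 4), exponent 1; 61 ≡ 1 (mod 4), exponent 1.
All primes ≡ 3 (mod 4) appear to even exponent (or don't appear), so by the two-squares theorem n IS expressible as a sum of two squares.
Step 3: Build a representation. Group n = k² · m with k = 3 and m = 41 · 61 = 2501 (a product of primes ≡ 1 (mod 4)); a representation of m scales to one of n via (k·x)² + (k·y)² = k²(x² + y²). Each prime p ≡ 1 (mod 4) is itself a sum of two squares; find a² by testing p − a² for a perfect square:
  41: 41 − 1² = 40, 41 − 2² = 37, 41 − 3² = 32, 41 − 4² = 25 = 5² ⇒ 41 = 4² + 5².
  61: 61 − 1² = 60, 61 − 2² = 57, 61 − 3² = 52, 61 − 4² = 45, 61 − 5² = 36 = 6² ⇒ 61 = 5² + 6².
  Combine using the Brahmagupta–Fibonacci identity (a² + b²)(c² + d²) = (ac − bd)² + (ad + bc)² = (ac + bd)² + (ad − bc)²:
  41 · 61 = 2501: from (4² + 5²)(5² + 6²), take (4·5 − 5·6, 4·6 + 5·5) = (20 − 30, 24 + 25) = (-10, 49); dropping signs (only squares matter) gives (10, 49); check 10² + 49² = 100 + 2401 = 2501 ✓.
  Scale by k = 3: (3·10, 3·49) = (30, 147).
Step 4: Order so x ≤ y and verify: 30² + 147² = 900 + 21609 = 22509 = n. ✓

n = 22509 = 30² + 147² (one valid representation with x ≤ y).


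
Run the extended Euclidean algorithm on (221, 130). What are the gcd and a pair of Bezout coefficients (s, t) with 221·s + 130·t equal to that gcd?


Euclidean algorithm on (221, 130) — divide until remainder is 0:
  221 = 1 · 130 + 91
  130 = 1 · 91 + 39
  91 = 2 · 39 + 13
  39 = 3 · 13 + 0
gcd(221, 130) = 13.
Track Bezout coefficients alongside the remainders: start with r₀ = 221 = a·1 + b·0 (s = 1, t = 0) and r₁ = 130 = a·0 + b·1 (s = 0, t = 1); each new remainder r_{k+1} = r_{k-1} − q_k·r_k inherits s_{k+1} = s_{k-1} − q_k·s_k, t_{k+1} = t_{k-1} − q_k·t_k, so r_k = a·s_k + b·t_k at every step:
  q = 1: r = 91, s = 1 − 1·0 = 1, t = 0 − 1·1 = -1  (check: 221·1 + 130·(-1) = 91)
  q = 1: r = 39, s = 0 − 1·1 = -1, t = 1 − 1·(-1) = 2  (check: 221·(-1) + 130·2 = 39)
  q = 2: r = 13, s = 1 − 2·(-1) = 3, t = -1 − 2·2 = -5  (check: 221·3 + 130·(-5) = 13)
The row with r = 13 (the gcd) gives the Bezout coefficients s = 3, t = -5.
Result: 221 · (3) + 130 · (-5) = 13.

gcd(221, 130) = 13; s = 3, t = -5 (check: 221·3 + 130·(-5) = 13).


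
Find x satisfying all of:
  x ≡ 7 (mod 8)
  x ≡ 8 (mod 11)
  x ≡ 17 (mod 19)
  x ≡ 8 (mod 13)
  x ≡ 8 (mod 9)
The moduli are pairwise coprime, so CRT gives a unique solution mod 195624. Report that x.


Product of moduli M = 8 · 11 · 19 · 13 · 9 = 195624.
Merge one congruence at a time:
  Start: x ≡ 7 (mod 8).
  Combine with x ≡ 8 (mod 11); new modulus lcm = 88.
    Write x = 7 + 8·t and substitute into x ≡ 8 (mod 11): 8·t ≡ 8 − 7 = 1 (mod 11).
    The inverse of 8 mod 11 is 7 (since 8·7 = 56 = 5·11 + 1), so t ≡ 7·1 = 7 ≡ 7 (mod 11).
    Then x = 7 + 8·7 = 63, valid modulo lcm(8, 11) = 88: x ≡ 63 (mod 88).
  Combine with x ≡ 17 (mod 19); new modulus lcm = 1672.
    Write x = 63 + 88·t and substitute into x ≡ 17 (mod 19): 88·t ≡ 17 − 63 = -46 (mod 19).
    Reduce coefficients mod 19: 12·t ≡ 11 (mod 19).
    The inverse of 12 mod 19 is 8 (since 12·8 = 96 = 5·19 + 1), so t ≡ 8·11 = 88 ≡ 12 (mod 19).
    Then x = 63 + 88·12 = 1119, valid modulo lcm(88, 19) = 1672: x ≡ 1119 (mod 1672).
  Combine with x ≡ 8 (mod 13); new modulus lcm = 21736.
    Write x = 1119 + 1672·t and substitute into x ≡ 8 (mod 13): 1672·t ≡ 8 − 1119 = -1111 (mod 13).
    Reduce coefficients mod 13: 8·t ≡ 7 (mod 13).
    The inverse of 8 mod 13 is 5 (since 8·5 = 40 = 3·13 + 1), so t ≡ 5·7 = 35 ≡ 9 (mod 13).
    Then x = 1119 + 1672·9 = 16167, valid modulo lcm(1672, 13) = 21736: x ≡ 16167 (mod 21736).
  Combine with x ≡ 8 (mod 9); new modulus lcm = 195624.
    Write x = 16167 + 21736·t and substitute into x ≡ 8 (mod 9): 21736·t ≡ 8 − 16167 = -16159 (mod 9).
    Reduce coefficients mod 9: 1·t ≡ 5 (mod 9).
    So t ≡ 5 (mod 9).
    Then x = 16167 + 21736·5 = 124847, valid modulo lcm(21736, 9) = 195624: x ≡ 124847 (mod 195624).
Verify against each original: 124847 mod 8 = 7, 124847 mod 11 = 8, 124847 mod 19 = 17, 124847 mod 13 = 8, 124847 mod 9 = 8.

x ≡ 124847 (mod 195624).
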